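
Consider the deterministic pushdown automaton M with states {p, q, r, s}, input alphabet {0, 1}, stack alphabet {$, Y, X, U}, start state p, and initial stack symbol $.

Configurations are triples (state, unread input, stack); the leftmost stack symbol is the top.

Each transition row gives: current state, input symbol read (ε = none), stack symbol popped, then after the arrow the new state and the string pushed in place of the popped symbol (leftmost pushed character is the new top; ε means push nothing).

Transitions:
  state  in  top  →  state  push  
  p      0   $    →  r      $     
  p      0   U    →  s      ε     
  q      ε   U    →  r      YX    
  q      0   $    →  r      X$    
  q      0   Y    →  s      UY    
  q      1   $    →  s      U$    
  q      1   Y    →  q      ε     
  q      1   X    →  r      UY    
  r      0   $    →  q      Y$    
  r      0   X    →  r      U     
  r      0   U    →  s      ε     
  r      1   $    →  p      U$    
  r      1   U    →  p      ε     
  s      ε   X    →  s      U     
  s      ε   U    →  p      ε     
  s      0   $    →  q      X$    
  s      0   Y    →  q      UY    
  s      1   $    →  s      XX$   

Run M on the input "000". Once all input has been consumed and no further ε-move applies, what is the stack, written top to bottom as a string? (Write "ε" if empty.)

Y$

(p, 000, $) ⊢ (r, 00, $) ⊢ (q, 0, Y$) ⊢ (s, ε, UY$) ⊢ (p, ε, Y$)
All input consumed in state p with stack Y$.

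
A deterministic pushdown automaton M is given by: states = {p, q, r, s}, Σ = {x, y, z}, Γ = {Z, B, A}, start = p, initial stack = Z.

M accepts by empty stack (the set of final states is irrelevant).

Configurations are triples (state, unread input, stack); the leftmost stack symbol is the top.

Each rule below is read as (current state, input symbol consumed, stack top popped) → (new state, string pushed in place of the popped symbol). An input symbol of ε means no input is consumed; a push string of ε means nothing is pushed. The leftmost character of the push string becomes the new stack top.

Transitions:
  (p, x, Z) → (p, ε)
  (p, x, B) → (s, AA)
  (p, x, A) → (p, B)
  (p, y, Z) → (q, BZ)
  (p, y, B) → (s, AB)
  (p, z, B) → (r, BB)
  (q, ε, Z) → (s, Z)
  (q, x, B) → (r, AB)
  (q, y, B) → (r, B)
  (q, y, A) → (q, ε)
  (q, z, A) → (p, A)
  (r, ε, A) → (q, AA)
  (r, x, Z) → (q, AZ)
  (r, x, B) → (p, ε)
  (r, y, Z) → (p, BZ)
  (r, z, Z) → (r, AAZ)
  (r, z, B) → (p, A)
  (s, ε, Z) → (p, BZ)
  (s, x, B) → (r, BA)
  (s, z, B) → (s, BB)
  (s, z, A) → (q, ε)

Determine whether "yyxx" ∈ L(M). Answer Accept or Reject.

Accept

(p, yyxx, Z)
  read y, top Z: go to q, push BZ → (q, yxx, BZ)
  read y, top B: go to r, push B → (r, xx, BZ)
  read x, top B: go to p, push ε → (p, x, Z)
  read x, top Z: go to p, push ε → (p, ε, ε)
All input consumed and the stack is empty.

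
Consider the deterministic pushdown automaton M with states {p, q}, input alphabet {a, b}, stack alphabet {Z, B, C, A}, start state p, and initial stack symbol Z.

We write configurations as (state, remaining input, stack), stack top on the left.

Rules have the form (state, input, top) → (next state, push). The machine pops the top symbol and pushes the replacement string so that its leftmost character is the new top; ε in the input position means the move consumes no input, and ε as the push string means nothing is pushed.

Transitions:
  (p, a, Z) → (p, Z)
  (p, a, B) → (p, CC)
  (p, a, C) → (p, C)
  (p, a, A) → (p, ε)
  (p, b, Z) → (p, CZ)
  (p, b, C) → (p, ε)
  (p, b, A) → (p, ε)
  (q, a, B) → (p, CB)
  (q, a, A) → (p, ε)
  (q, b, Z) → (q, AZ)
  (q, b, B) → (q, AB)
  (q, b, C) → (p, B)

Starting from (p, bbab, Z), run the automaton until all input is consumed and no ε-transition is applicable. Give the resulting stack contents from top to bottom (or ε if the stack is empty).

CZ

(p, bbab, Z) ⊢ (p, bab, CZ) ⊢ (p, ab, Z) ⊢ (p, b, Z) ⊢ (p, ε, CZ)
All input consumed in state p with stack CZ.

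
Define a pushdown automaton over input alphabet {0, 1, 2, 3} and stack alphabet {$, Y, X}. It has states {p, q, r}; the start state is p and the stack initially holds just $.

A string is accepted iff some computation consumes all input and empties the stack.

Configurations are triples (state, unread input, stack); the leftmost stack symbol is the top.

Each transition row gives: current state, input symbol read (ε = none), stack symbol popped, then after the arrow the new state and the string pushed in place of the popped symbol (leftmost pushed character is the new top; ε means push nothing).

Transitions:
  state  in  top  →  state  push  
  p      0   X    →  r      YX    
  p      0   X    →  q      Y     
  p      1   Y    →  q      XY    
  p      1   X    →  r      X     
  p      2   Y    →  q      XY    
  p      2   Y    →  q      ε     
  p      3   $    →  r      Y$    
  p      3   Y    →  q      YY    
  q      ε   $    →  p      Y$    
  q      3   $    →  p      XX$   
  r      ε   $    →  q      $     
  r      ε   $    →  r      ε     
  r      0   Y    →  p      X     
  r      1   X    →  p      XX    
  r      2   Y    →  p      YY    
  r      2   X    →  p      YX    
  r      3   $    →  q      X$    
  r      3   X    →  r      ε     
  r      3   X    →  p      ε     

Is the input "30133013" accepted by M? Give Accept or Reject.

One accepting computation: (p, 30133013, $) ⊢ (r, 0133013, Y$) ⊢ (p, 133013, X$) ⊢ (r, 33013, X$) ⊢ (p, 3013, $) ⊢ (r, 013, Y$) ⊢ (p, 13, X$) ⊢ (r, 3, X$) ⊢ (r, ε, $) ⊢ (r, ε, ε)
All input consumed and the stack is empty.

Accept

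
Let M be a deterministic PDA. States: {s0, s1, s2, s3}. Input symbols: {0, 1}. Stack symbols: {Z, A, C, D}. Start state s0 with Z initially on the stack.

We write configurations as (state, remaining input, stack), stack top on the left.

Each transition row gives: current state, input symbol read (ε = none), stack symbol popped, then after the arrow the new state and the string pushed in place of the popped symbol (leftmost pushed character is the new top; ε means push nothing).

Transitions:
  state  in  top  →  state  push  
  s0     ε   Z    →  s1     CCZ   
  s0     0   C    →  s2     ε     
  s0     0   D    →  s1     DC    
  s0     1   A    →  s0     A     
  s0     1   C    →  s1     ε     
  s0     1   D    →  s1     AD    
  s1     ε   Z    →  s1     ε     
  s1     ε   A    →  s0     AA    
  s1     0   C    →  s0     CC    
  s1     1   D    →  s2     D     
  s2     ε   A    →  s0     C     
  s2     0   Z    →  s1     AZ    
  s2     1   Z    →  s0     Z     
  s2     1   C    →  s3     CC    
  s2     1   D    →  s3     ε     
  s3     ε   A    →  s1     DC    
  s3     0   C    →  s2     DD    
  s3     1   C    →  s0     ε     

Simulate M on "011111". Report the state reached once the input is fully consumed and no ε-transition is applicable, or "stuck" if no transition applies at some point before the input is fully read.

stuck

(s0, 011111, Z)
  ε-move, top Z: go to s1, push CCZ → (s1, 011111, CCZ)
  read 0, top C: go to s0, push CC → (s0, 11111, CCCZ)
  read 1, top C: go to s1, push ε → (s1, 1111, CCZ)
No transition for (s1, 1, top C); M blocks with input 1111 remaining.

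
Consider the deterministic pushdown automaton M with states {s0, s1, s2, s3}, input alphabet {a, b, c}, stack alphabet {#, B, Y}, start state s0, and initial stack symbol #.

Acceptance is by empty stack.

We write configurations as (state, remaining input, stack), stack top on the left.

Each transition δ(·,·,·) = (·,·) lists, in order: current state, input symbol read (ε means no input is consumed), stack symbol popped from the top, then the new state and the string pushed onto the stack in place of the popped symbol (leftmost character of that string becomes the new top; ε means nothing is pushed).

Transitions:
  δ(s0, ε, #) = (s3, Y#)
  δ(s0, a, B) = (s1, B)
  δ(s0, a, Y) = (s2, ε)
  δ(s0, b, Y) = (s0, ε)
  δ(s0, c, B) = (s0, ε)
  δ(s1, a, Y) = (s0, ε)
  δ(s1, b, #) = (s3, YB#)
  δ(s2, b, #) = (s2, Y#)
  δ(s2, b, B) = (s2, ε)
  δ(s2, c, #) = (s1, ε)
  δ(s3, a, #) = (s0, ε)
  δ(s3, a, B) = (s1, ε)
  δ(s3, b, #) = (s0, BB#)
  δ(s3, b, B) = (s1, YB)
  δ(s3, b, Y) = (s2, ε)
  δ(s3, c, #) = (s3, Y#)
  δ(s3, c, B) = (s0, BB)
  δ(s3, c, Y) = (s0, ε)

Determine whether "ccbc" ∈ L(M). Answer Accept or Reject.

Accept

(s0, ccbc, #)
  ε-move, top #: go to s3, push Y# → (s3, ccbc, Y#)
  read c, top Y: go to s0, push ε → (s0, cbc, #)
  ε-move, top #: go to s3, push Y# → (s3, cbc, Y#)
  read c, top Y: go to s0, push ε → (s0, bc, #)
  ε-move, top #: go to s3, push Y# → (s3, bc, Y#)
  read b, top Y: go to s2, push ε → (s2, c, #)
  read c, top #: go to s1, push ε → (s1, ε, ε)
All input consumed and the stack is empty.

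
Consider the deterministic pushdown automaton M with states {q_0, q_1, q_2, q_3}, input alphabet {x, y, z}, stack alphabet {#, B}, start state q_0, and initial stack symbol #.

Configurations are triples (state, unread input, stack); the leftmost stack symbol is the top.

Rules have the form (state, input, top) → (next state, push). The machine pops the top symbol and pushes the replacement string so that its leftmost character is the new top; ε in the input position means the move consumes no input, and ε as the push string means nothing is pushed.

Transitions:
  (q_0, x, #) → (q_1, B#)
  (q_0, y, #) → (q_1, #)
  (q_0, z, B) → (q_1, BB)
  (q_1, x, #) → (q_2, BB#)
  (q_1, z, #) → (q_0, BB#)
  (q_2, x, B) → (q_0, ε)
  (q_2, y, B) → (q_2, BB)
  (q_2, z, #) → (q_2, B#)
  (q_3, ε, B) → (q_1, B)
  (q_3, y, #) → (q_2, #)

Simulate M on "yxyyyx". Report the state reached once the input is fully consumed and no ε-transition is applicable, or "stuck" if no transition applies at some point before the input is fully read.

(q_0, yxyyyx, #) ⊢ (q_1, xyyyx, #) ⊢ (q_2, yyyx, BB#) ⊢ (q_2, yyx, BBB#) ⊢ (q_2, yx, BBBB#) ⊢ (q_2, x, BBBBB#) ⊢ (q_0, ε, BBBB#)
All input consumed; M is in state q_0.

q_0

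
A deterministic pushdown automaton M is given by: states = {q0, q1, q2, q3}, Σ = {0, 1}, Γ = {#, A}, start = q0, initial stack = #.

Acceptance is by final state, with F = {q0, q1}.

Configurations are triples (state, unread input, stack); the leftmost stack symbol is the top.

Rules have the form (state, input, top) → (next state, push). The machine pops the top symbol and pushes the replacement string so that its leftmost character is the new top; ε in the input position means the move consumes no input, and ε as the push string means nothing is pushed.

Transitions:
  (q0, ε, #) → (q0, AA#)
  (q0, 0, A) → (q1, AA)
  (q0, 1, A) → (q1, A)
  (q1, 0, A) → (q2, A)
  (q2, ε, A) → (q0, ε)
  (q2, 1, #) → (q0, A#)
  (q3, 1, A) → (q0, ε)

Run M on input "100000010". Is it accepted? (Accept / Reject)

(q0, 100000010, #)
  ε-move, top #: go to q0, push AA# → (q0, 100000010, AA#)
  read 1, top A: go to q1, push A → (q1, 00000010, AA#)
  read 0, top A: go to q2, push A → (q2, 0000010, AA#)
  ε-move, top A: go to q0, push ε → (q0, 0000010, A#)
  read 0, top A: go to q1, push AA → (q1, 000010, AA#)
  read 0, top A: go to q2, push A → (q2, 00010, AA#)
  ε-move, top A: go to q0, push ε → (q0, 00010, A#)
  read 0, top A: go to q1, push AA → (q1, 0010, AA#)
  read 0, top A: go to q2, push A → (q2, 010, AA#)
  ε-move, top A: go to q0, push ε → (q0, 010, A#)
  read 0, top A: go to q1, push AA → (q1, 10, AA#)
No transition applies at (q1, 10, AA#); input not fully consumed.

Reject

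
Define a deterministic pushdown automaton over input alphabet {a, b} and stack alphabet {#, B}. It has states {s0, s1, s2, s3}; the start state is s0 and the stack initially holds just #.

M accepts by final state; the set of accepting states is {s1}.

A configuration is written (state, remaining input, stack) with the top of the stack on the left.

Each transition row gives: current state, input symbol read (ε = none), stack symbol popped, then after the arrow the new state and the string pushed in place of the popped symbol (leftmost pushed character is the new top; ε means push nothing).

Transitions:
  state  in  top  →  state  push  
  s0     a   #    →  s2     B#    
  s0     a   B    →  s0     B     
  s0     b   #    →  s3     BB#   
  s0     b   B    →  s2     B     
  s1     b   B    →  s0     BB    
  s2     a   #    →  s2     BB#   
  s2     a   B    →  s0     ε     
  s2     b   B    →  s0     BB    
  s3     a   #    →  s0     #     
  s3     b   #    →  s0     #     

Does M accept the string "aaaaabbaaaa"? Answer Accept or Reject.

Reject

(s0, aaaaabbaaaa, #) ⊢ (s2, aaaabbaaaa, B#) ⊢ (s0, aaabbaaaa, #) ⊢ (s2, aabbaaaa, B#) ⊢ (s0, abbaaaa, #) ⊢ (s2, bbaaaa, B#) ⊢ (s0, baaaa, BB#) ⊢ (s2, aaaa, BB#) ⊢ (s0, aaa, B#) ⊢ (s0, aa, B#) ⊢ (s0, a, B#) ⊢ (s0, ε, B#)
All input consumed; state s0 ∉ F and no further ε-move applies.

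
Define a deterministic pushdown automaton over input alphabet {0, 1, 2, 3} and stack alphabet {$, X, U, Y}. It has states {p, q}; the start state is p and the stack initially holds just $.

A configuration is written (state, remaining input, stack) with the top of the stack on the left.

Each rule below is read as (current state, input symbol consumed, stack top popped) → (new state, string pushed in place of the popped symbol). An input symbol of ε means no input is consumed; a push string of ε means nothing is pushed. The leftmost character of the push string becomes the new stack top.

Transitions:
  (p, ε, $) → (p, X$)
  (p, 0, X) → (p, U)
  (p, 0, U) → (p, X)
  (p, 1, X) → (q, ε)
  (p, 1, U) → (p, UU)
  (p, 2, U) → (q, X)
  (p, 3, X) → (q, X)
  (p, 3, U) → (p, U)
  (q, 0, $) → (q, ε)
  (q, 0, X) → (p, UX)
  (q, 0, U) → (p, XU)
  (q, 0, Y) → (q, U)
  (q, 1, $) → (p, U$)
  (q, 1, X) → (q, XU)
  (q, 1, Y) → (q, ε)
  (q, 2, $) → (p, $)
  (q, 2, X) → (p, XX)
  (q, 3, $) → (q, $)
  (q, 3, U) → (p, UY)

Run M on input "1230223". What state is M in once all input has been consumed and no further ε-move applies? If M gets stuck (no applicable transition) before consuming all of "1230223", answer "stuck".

q

(p, 1230223, $) ⊢ (p, 1230223, X$) ⊢ (q, 230223, $) ⊢ (p, 30223, $) ⊢ (p, 30223, X$) ⊢ (q, 0223, X$) ⊢ (p, 223, UX$) ⊢ (q, 23, XX$) ⊢ (p, 3, XXX$) ⊢ (q, ε, XXX$)
All input consumed; M is in state q.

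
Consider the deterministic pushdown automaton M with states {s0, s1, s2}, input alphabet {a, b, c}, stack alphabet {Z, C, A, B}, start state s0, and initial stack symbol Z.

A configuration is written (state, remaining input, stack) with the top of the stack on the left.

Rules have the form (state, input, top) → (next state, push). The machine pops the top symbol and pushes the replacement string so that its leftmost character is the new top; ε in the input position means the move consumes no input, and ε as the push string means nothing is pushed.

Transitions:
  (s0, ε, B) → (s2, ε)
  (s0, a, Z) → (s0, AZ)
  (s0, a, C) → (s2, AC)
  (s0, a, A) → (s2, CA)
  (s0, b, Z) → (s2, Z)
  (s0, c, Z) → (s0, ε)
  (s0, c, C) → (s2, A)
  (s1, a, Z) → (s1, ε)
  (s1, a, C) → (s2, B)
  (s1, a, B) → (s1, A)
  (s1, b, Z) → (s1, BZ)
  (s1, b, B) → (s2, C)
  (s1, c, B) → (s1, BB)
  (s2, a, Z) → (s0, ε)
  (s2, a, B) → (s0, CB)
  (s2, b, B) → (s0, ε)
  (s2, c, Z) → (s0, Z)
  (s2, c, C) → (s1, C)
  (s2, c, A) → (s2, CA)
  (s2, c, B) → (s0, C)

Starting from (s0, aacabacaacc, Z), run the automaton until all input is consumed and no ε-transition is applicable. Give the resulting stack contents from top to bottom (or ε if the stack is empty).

(s0, aacabacaacc, Z) ⊢ (s0, acabacaacc, AZ) ⊢ (s2, cabacaacc, CAZ) ⊢ (s1, abacaacc, CAZ) ⊢ (s2, bacaacc, BAZ) ⊢ (s0, acaacc, AZ) ⊢ (s2, caacc, CAZ) ⊢ (s1, aacc, CAZ) ⊢ (s2, acc, BAZ) ⊢ (s0, cc, CBAZ) ⊢ (s2, c, ABAZ) ⊢ (s2, ε, CABAZ)
All input consumed in state s2 with stack CABAZ.

CABAZ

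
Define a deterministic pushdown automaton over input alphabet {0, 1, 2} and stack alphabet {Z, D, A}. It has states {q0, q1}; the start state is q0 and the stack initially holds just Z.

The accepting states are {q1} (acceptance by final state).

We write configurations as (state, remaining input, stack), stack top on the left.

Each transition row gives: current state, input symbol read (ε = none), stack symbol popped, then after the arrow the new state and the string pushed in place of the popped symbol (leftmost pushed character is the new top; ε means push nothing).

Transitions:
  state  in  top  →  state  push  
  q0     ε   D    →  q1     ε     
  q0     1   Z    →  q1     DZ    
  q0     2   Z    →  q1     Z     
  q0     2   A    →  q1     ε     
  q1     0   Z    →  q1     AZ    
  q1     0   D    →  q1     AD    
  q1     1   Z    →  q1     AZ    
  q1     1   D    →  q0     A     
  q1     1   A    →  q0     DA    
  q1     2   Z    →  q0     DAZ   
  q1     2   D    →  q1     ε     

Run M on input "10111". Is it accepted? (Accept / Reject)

(q0, 10111, Z)
  read 1, top Z: go to q1, push DZ → (q1, 0111, DZ)
  read 0, top D: go to q1, push AD → (q1, 111, ADZ)
  read 1, top A: go to q0, push DA → (q0, 11, DADZ)
  ε-move, top D: go to q1, push ε → (q1, 11, ADZ)
  read 1, top A: go to q0, push DA → (q0, 1, DADZ)
  ε-move, top D: go to q1, push ε → (q1, 1, ADZ)
  read 1, top A: go to q0, push DA → (q0, ε, DADZ)
  ε-move, top D: go to q1, push ε → (q1, ε, ADZ)
All input consumed; state q1 ∈ F.

Accept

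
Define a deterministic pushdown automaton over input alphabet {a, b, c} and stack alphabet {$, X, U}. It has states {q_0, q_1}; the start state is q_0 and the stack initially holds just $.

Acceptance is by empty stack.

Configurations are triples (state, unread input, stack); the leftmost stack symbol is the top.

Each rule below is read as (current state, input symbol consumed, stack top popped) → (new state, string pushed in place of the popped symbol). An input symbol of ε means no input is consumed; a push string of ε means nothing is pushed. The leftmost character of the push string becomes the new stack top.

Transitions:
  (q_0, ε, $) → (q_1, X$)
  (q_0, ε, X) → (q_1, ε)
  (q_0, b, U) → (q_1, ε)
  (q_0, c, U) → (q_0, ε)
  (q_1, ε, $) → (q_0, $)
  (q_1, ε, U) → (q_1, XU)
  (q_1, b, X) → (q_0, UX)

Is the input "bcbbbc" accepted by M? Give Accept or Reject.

(q_0, bcbbbc, $)
  ε-move, top $: go to q_1, push X$ → (q_1, bcbbbc, X$)
  read b, top X: go to q_0, push UX → (q_0, cbbbc, UX$)
  read c, top U: go to q_0, push ε → (q_0, bbbc, X$)
  ε-move, top X: go to q_1, push ε → (q_1, bbbc, $)
  ε-move, top $: go to q_0, push $ → (q_0, bbbc, $)
  ε-move, top $: go to q_1, push X$ → (q_1, bbbc, X$)
  read b, top X: go to q_0, push UX → (q_0, bbc, UX$)
  read b, top U: go to q_1, push ε → (q_1, bc, X$)
  read b, top X: go to q_0, push UX → (q_0, c, UX$)
  read c, top U: go to q_0, push ε → (q_0, ε, X$)
  ε-move, top X: go to q_1, push ε → (q_1, ε, $)
  ε-move, top $: go to q_0, push $ → (q_0, ε, $)
  ε-move, top $: go to q_1, push X$ → (q_1, ε, X$)
All input consumed; stack is X$, not empty, and no further ε-move applies.

Reject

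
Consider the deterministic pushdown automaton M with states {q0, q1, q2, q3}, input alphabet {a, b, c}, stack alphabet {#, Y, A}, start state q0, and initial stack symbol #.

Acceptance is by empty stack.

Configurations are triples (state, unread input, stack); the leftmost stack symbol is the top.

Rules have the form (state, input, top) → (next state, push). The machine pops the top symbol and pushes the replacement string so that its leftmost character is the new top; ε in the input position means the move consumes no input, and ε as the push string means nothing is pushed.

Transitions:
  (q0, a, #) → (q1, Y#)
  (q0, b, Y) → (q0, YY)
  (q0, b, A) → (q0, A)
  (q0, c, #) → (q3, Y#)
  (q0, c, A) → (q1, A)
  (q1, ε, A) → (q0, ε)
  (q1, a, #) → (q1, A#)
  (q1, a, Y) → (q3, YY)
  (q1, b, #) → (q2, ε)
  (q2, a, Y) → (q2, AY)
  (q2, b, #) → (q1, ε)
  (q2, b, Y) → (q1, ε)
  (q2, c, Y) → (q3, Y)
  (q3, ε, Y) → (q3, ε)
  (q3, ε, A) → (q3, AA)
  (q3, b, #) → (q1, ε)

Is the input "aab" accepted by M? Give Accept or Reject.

(q0, aab, #)
  read a, top #: go to q1, push Y# → (q1, ab, Y#)
  read a, top Y: go to q3, push YY → (q3, b, YY#)
  ε-move, top Y: go to q3, push ε → (q3, b, Y#)
  ε-move, top Y: go to q3, push ε → (q3, b, #)
  read b, top #: go to q1, push ε → (q1, ε, ε)
All input consumed and the stack is empty.

Accept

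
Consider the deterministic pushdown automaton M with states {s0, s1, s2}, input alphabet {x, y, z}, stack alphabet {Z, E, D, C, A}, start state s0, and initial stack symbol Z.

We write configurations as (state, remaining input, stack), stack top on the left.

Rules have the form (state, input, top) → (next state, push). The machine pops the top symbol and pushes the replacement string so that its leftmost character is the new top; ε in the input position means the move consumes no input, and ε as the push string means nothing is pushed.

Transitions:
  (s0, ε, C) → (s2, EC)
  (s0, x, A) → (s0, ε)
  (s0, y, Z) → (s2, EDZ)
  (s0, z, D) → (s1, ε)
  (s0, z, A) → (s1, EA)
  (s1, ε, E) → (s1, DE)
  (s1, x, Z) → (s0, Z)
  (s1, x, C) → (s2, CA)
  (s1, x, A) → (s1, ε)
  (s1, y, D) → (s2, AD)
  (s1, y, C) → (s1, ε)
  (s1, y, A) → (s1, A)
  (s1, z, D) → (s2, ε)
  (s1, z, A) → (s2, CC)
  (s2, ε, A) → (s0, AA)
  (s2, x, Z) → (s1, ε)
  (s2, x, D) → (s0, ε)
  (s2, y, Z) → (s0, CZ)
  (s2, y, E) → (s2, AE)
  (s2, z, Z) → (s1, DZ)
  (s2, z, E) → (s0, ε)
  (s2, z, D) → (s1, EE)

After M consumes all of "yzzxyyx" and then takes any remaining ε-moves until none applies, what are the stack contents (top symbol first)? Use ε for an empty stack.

(s0, yzzxyyx, Z)
  read y, top Z: go to s2, push EDZ → (s2, zzxyyx, EDZ)
  read z, top E: go to s0, push ε → (s0, zxyyx, DZ)
  read z, top D: go to s1, push ε → (s1, xyyx, Z)
  read x, top Z: go to s0, push Z → (s0, yyx, Z)
  read y, top Z: go to s2, push EDZ → (s2, yx, EDZ)
  read y, top E: go to s2, push AE → (s2, x, AEDZ)
  ε-move, top A: go to s0, push AA → (s0, x, AAEDZ)
  read x, top A: go to s0, push ε → (s0, ε, AEDZ)
All input consumed in state s0 with stack AEDZ.

AEDZ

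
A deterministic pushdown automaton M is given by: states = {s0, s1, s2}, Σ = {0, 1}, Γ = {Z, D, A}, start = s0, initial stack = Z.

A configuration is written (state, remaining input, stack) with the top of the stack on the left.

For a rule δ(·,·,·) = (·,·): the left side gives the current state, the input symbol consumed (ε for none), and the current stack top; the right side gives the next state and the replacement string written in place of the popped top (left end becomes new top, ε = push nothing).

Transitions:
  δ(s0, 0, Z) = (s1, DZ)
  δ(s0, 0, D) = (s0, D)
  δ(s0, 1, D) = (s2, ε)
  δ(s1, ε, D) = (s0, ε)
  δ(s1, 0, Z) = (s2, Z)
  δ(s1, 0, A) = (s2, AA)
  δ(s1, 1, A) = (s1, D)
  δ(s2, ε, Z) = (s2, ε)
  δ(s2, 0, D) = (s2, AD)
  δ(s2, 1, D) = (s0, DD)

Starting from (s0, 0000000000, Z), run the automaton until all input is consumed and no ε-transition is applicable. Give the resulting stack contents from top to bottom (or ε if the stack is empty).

Z

(s0, 0000000000, Z) ⊢ (s1, 000000000, DZ) ⊢ (s0, 000000000, Z) ⊢ (s1, 00000000, DZ) ⊢ (s0, 00000000, Z) ⊢ (s1, 0000000, DZ) ⊢ (s0, 0000000, Z) ⊢ (s1, 000000, DZ) ⊢ (s0, 000000, Z) ⊢ (s1, 00000, DZ) ⊢ (s0, 00000, Z) ⊢ (s1, 0000, DZ) ⊢ (s0, 0000, Z) ⊢ (s1, 000, DZ) ⊢ (s0, 000, Z) ⊢ (s1, 00, DZ) ⊢ (s0, 00, Z) ⊢ (s1, 0, DZ) ⊢ (s0, 0, Z) ⊢ (s1, ε, DZ) ⊢ (s0, ε, Z)
All input consumed in state s0 with stack Z.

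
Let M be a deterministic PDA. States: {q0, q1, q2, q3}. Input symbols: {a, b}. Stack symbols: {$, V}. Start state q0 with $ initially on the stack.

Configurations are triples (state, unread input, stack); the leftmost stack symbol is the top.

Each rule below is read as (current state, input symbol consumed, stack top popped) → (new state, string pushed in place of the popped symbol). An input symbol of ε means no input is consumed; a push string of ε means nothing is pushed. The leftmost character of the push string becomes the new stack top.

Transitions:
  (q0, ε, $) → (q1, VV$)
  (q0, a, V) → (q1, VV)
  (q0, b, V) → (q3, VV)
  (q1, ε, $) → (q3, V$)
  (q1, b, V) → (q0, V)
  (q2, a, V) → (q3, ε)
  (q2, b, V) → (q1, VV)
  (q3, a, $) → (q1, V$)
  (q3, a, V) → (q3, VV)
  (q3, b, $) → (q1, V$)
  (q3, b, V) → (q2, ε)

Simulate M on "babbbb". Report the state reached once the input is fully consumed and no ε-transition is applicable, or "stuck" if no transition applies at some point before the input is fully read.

(q0, babbbb, $)
  ε-move, top $: go to q1, push VV$ → (q1, babbbb, VV$)
  read b, top V: go to q0, push V → (q0, abbbb, VV$)
  read a, top V: go to q1, push VV → (q1, bbbb, VVV$)
  read b, top V: go to q0, push V → (q0, bbb, VVV$)
  read b, top V: go to q3, push VV → (q3, bb, VVVV$)
  read b, top V: go to q2, push ε → (q2, b, VVV$)
  read b, top V: go to q1, push VV → (q1, ε, VVVV$)
All input consumed; M is in state q1.

q1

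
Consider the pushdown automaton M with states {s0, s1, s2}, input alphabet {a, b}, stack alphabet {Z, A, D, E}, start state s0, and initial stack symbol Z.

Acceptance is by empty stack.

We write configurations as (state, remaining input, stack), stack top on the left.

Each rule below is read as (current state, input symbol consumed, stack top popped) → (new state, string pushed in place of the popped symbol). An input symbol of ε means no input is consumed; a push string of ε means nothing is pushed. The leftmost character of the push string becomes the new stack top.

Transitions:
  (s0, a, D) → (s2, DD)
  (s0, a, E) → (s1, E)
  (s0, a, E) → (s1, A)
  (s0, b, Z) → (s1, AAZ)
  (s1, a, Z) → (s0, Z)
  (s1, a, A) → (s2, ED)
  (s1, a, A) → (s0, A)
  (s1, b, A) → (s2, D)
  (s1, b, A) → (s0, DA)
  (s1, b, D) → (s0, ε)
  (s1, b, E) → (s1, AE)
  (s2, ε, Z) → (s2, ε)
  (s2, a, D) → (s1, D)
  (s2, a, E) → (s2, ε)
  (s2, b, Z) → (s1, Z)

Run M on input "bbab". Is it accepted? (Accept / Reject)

No computation consumes all input and empties the stack.

Reject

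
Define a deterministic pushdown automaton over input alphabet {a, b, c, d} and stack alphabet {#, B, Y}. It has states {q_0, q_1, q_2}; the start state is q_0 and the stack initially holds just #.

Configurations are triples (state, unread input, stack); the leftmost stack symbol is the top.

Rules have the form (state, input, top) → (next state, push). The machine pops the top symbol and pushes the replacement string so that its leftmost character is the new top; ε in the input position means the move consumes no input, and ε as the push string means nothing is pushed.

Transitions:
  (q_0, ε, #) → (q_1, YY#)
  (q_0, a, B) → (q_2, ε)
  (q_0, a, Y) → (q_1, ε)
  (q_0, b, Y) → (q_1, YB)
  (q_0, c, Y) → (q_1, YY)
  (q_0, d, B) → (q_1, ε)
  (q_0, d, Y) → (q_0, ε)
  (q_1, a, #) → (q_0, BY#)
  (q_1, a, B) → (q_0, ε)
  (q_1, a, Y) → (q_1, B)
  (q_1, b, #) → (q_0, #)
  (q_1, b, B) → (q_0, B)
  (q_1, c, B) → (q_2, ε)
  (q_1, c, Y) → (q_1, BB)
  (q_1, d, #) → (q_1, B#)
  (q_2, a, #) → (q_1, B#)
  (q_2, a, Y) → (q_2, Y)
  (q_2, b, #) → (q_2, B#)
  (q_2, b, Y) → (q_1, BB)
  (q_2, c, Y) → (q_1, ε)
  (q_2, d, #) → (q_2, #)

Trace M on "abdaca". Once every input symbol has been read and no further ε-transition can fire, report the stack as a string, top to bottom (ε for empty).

B#

(q_0, abdaca, #)
  ε-move, top #: go to q_1, push YY# → (q_1, abdaca, YY#)
  read a, top Y: go to q_1, push B → (q_1, bdaca, BY#)
  read b, top B: go to q_0, push B → (q_0, daca, BY#)
  read d, top B: go to q_1, push ε → (q_1, aca, Y#)
  read a, top Y: go to q_1, push B → (q_1, ca, B#)
  read c, top B: go to q_2, push ε → (q_2, a, #)
  read a, top #: go to q_1, push B# → (q_1, ε, B#)
All input consumed in state q_1 with stack B#.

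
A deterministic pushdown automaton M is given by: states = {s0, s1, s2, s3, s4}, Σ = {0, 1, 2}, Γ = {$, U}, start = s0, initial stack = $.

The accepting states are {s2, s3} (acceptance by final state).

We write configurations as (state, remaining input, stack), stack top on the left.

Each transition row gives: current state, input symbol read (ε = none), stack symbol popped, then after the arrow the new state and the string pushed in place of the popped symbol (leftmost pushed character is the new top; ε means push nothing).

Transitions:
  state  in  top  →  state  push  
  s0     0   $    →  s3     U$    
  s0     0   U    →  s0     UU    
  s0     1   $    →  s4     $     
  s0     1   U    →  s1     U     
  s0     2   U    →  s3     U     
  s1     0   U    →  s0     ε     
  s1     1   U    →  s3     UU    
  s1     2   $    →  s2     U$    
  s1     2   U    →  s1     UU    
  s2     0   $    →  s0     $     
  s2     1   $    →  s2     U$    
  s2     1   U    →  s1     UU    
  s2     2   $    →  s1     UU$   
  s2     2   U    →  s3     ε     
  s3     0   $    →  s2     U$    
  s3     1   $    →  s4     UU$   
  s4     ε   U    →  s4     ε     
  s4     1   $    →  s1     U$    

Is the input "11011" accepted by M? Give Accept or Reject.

Reject

(s0, 11011, $)
  read 1, top $: go to s4, push $ → (s4, 1011, $)
  read 1, top $: go to s1, push U$ → (s1, 011, U$)
  read 0, top U: go to s0, push ε → (s0, 11, $)
  read 1, top $: go to s4, push $ → (s4, 1, $)
  read 1, top $: go to s1, push U$ → (s1, ε, U$)
All input consumed; state s1 ∉ F and no further ε-move applies.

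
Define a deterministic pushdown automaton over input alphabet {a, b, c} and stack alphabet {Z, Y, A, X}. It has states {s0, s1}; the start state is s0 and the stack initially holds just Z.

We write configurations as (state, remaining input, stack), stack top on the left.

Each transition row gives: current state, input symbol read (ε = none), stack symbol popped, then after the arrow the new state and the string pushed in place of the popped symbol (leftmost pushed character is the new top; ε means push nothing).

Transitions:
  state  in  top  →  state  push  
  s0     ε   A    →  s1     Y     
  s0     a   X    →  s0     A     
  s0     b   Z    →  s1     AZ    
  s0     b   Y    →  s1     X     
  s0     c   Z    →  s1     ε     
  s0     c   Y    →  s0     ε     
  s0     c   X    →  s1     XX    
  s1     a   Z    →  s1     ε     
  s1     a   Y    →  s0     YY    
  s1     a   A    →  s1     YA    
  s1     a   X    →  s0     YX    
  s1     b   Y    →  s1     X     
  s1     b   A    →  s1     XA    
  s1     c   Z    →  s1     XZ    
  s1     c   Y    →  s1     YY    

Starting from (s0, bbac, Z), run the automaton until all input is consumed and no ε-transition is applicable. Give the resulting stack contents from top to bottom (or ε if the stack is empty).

(s0, bbac, Z) ⊢ (s1, bac, AZ) ⊢ (s1, ac, XAZ) ⊢ (s0, c, YXAZ) ⊢ (s0, ε, XAZ)
All input consumed in state s0 with stack XAZ.

XAZ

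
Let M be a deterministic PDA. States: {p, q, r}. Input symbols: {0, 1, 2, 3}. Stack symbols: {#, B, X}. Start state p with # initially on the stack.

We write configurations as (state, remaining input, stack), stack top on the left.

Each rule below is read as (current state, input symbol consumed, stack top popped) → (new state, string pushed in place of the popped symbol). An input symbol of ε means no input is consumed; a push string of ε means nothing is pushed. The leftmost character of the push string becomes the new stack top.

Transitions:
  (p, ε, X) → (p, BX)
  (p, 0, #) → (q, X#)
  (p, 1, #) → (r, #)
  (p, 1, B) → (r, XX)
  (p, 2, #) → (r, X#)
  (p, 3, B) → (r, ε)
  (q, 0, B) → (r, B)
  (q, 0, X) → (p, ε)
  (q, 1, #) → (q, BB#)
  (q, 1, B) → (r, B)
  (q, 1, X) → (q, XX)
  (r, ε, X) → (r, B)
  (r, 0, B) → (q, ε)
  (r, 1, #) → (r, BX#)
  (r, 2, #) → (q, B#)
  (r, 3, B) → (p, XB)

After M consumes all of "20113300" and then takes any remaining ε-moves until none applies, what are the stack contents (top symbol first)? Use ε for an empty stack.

BB#

(p, 20113300, #)
  read 2, top #: go to r, push X# → (r, 0113300, X#)
  ε-move, top X: go to r, push B → (r, 0113300, B#)
  read 0, top B: go to q, push ε → (q, 113300, #)
  read 1, top #: go to q, push BB# → (q, 13300, BB#)
  read 1, top B: go to r, push B → (r, 3300, BB#)
  read 3, top B: go to p, push XB → (p, 300, XBB#)
  ε-move, top X: go to p, push BX → (p, 300, BXBB#)
  read 3, top B: go to r, push ε → (r, 00, XBB#)
  ε-move, top X: go to r, push B → (r, 00, BBB#)
  read 0, top B: go to q, push ε → (q, 0, BB#)
  read 0, top B: go to r, push B → (r, ε, BB#)
All input consumed in state r with stack BB#.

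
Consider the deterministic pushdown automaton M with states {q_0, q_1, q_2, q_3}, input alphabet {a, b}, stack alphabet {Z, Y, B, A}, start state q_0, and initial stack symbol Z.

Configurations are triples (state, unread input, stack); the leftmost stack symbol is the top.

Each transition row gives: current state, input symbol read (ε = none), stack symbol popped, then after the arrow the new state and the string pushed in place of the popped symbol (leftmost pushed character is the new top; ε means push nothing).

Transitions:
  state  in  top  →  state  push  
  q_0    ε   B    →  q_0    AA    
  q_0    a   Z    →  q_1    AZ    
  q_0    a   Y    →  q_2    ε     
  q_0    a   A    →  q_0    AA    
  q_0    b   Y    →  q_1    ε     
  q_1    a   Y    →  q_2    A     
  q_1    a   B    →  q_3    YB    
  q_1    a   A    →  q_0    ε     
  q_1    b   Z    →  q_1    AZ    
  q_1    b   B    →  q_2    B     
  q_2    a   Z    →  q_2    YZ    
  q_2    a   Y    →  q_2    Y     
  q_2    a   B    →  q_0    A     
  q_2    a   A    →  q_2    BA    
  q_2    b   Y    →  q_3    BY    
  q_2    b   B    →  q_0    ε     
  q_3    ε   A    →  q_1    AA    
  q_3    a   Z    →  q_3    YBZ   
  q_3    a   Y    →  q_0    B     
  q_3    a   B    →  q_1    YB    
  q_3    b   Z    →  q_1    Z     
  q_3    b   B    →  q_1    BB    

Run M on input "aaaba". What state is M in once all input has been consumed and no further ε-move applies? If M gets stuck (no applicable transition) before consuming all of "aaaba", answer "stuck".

(q_0, aaaba, Z) ⊢ (q_1, aaba, AZ) ⊢ (q_0, aba, Z) ⊢ (q_1, ba, AZ)
No transition for (q_1, b, top A); M blocks with input ba remaining.

stuck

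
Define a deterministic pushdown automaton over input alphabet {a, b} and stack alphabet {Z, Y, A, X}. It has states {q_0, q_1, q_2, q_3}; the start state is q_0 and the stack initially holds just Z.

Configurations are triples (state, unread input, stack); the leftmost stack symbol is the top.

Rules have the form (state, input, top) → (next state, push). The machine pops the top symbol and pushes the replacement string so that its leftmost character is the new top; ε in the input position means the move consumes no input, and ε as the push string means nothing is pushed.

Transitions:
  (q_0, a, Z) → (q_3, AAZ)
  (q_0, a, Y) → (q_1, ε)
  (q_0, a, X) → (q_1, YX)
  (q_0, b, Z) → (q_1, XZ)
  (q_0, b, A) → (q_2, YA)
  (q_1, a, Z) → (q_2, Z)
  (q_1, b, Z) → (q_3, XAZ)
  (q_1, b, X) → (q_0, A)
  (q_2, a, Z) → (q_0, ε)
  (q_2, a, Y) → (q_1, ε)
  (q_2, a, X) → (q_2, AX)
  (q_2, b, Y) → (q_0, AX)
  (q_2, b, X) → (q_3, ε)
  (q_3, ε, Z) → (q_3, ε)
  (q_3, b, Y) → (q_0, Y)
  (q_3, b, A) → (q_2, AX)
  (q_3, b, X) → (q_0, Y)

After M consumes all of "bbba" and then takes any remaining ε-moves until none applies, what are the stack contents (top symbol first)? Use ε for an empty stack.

AZ

(q_0, bbba, Z) ⊢ (q_1, bba, XZ) ⊢ (q_0, ba, AZ) ⊢ (q_2, a, YAZ) ⊢ (q_1, ε, AZ)
All input consumed in state q_1 with stack AZ.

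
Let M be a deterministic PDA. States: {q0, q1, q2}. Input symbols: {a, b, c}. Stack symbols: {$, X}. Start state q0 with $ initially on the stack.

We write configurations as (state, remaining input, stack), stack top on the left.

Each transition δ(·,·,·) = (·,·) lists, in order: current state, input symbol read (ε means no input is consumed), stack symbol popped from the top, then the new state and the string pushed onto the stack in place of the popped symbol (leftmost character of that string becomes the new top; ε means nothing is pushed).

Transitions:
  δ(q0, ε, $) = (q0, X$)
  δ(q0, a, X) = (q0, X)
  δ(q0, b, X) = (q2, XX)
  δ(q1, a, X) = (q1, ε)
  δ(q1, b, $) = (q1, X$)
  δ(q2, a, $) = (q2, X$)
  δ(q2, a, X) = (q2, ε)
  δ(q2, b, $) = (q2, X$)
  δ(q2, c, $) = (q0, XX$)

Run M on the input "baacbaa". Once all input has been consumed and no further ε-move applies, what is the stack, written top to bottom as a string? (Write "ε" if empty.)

(q0, baacbaa, $) ⊢ (q0, baacbaa, X$) ⊢ (q2, aacbaa, XX$) ⊢ (q2, acbaa, X$) ⊢ (q2, cbaa, $) ⊢ (q0, baa, XX$) ⊢ (q2, aa, XXX$) ⊢ (q2, a, XX$) ⊢ (q2, ε, X$)
All input consumed in state q2 with stack X$.

X$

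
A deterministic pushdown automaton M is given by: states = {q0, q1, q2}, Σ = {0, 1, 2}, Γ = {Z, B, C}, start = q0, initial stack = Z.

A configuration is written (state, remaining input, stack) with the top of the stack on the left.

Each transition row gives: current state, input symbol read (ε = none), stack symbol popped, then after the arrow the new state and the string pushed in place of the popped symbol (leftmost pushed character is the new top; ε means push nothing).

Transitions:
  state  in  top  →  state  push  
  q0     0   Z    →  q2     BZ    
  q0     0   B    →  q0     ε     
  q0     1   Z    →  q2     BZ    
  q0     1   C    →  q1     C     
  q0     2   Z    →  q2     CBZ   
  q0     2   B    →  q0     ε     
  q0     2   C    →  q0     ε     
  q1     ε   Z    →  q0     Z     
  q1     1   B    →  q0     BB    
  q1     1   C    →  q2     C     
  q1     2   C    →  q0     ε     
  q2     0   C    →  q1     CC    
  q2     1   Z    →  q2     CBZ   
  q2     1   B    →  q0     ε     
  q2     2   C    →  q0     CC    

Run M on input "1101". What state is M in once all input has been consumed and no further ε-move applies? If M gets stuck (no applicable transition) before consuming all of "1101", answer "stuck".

(q0, 1101, Z)
  read 1, top Z: go to q2, push BZ → (q2, 101, BZ)
  read 1, top B: go to q0, push ε → (q0, 01, Z)
  read 0, top Z: go to q2, push BZ → (q2, 1, BZ)
  read 1, top B: go to q0, push ε → (q0, ε, Z)
All input consumed; M is in state q0.

q0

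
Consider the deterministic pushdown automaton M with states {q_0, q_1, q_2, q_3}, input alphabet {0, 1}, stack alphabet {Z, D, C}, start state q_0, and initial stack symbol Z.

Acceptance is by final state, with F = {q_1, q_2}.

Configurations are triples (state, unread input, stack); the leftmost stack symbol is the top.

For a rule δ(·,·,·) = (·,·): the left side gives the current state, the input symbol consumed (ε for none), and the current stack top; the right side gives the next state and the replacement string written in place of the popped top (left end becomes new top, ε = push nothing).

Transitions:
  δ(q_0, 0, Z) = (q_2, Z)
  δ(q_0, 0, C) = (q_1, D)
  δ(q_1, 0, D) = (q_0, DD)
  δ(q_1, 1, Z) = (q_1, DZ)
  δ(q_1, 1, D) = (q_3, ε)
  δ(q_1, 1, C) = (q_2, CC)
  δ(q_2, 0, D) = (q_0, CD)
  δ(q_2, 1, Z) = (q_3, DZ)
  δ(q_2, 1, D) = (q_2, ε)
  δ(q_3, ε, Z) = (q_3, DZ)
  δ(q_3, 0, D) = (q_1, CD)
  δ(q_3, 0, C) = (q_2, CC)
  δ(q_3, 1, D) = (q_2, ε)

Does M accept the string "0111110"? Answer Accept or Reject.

(q_0, 0111110, Z) ⊢ (q_2, 111110, Z) ⊢ (q_3, 11110, DZ) ⊢ (q_2, 1110, Z) ⊢ (q_3, 110, DZ) ⊢ (q_2, 10, Z) ⊢ (q_3, 0, DZ) ⊢ (q_1, ε, CDZ)
All input consumed; state q_1 ∈ F.

Accept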